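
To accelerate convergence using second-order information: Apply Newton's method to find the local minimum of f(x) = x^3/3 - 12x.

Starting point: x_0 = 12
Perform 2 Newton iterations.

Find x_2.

f(x) = x^3/3 - 12x
f'(x) = x^2 - 12, f''(x) = 2x
Newton update: x_{n+1} = x_n - (x_n^2 - 12)/(2*x_n)
Step 1: x_0 = 12, f'=132, f''=24, x_1 = 13/2
Step 2: x_1 = 13/2, f'=121/4, f''=13, x_2 = 217/52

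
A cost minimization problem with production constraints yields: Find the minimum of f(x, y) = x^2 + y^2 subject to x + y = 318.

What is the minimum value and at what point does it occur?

Substitute y = 318 - x into f(x,y) = x^2 + y^2:
g(x) = x^2 + (318 - x)^2 = 2x^2 - 636x + 101124
g'(x) = 4x - 636 = 0  =>  x = 159
y = 318 - 159 = 159
Minimum value = 159^2 + 159^2 = 50562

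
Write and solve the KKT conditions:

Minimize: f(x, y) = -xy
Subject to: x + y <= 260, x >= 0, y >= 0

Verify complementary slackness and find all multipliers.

Problem: min -xy s.t. x + y <= 260 (multiplier lambda), x >= 0 (mu_x), y >= 0 (mu_y)
KKT stationarity: -y + lambda - mu_x = 0, -x + lambda - mu_y = 0, with lambda, mu_x, mu_y >= 0
Complementary slackness: lambda*(x + y - 260) = 0, mu_x*x = 0, mu_y*y = 0
If lambda = 0: y = -mu_x <= 0 and x = -mu_y <= 0 force x = y = 0 with f = 0; but x = y = 130 is feasible with f = -16900 < 0, so this is not the minimum. Hence lambda > 0 and x + y = 260.
Try x > 0, y > 0 (so mu_x = mu_y = 0): y = lambda, x = lambda => x = y = lambda
x + y = 260 => 2*lambda = 260 => lambda = 130
x* = y* = 130 > 0, consistent with mu_x = mu_y = 0.
(Any feasible point with x = 0 or y = 0 has f = 0 > -16900, so the minimum is not on those boundaries.)
min(-xy) = -16900 (i.e. max xy = 16900)
Multipliers: lambda = 130, mu_x = 0, mu_y = 0
Complementary slackness: lambda*(x + y - 260) = 130*(130 + 130 - 260) = 0, mu_x*x = 0*130 = 0, mu_y*y = 0*130 = 0. Satisfied.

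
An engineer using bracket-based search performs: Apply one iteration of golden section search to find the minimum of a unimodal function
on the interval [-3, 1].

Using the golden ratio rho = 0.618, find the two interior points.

Golden section search on [-3, 1].
Golden ratio rho = 0.618 (approx).
Interior points:
  x_1 = -3 + (1-0.618)*4 = -1.4720
  x_2 = -3 + 0.618*4 = -0.5280
Compare f(x_1) and f(x_2) to determine which subinterval to keep.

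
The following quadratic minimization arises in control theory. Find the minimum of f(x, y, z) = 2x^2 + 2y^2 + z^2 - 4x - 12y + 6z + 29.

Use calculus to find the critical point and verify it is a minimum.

f(x,y,z) = 2x^2 + 2y^2 + z^2 - 4x - 12y + 6z + 29
df/dx = 4x + (-4) = 0 => x = 1
df/dy = 4y + (-12) = 0 => y = 3
df/dz = 2z + (6) = 0 => z = -3
f(1,3,-3) = 2*(1)^2 + 2*(3)^2 + 1*(-3)^2 + -4*(1) + -12*(3) + 6*(-3) + 29 = 0
Hessian is diagonal with entries 4, 4, 2 > 0, confirmed minimum.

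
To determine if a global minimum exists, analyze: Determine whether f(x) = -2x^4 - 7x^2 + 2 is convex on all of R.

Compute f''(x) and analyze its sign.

f(x) = -2x^4 - 7x^2 + 2
f'(x) = -8x^3 + -14x
f''(x) = -24x^2 + -14
f''(x) = -24x^2 + -14 <= -14 < 0 for all x
Therefore, f is concave on R.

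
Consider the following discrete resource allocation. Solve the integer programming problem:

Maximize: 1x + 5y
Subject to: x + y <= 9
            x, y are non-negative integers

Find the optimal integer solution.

Objective: 1x + 5y, constraint: x + y <= 9
Coefficient of y is 5 > coefficient of x is 1, so allocate the entire budget to y.
Optimal: x = 0, y = 9, value = 45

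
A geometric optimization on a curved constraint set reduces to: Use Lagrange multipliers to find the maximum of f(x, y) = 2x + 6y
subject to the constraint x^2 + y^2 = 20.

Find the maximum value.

Set up Lagrange conditions: grad f = lambda * grad g
  2 = 2*lambda*x
  6 = 2*lambda*y
From these: x/y = 2/6, so x = 2t, y = 6t for some t.
Substitute into constraint: (2t)^2 + (6t)^2 = 20
  t^2 * 40 = 20
  t = sqrt(20/40)
Maximum = 2*x + 6*y = (2^2 + 6^2)*t = 40 * sqrt(20/40) = sqrt(800)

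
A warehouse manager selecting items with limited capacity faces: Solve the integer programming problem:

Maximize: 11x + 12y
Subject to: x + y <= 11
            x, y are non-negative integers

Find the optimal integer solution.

Objective: 11x + 12y, constraint: x + y <= 11
Coefficient of y is 12 > coefficient of x is 11, so allocate the entire budget to y.
Optimal: x = 0, y = 11, value = 132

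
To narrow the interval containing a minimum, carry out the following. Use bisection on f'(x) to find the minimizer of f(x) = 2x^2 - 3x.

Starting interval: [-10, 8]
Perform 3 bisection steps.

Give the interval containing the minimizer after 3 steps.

Finding critical point of f(x) = 2x^2 - 3x using bisection on f'(x) = 4x + -3.
f'(x) = 0 when x = 3/4.
Starting interval: [-10, 8]
Step 1: mid = -1, f'(mid) = -7, new interval = [-1, 8]
Step 2: mid = 7/2, f'(mid) = 11, new interval = [-1, 7/2]
Step 3: mid = 5/4, f'(mid) = 2, new interval = [-1, 5/4]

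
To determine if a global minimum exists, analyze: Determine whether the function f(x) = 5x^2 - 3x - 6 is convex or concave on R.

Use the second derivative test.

f(x) = 5x^2 - 3x - 6
f'(x) = 10x - 3
f''(x) = 10
Since f''(x) = 10 > 0 for all x, f is convex on R.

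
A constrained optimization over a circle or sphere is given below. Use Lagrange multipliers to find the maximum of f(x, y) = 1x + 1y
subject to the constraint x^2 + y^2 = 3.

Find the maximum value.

Set up Lagrange conditions: grad f = lambda * grad g
  1 = 2*lambda*x
  1 = 2*lambda*y
From these: x/y = 1/1, so x = 1t, y = 1t for some t.
Substitute into constraint: (1t)^2 + (1t)^2 = 3
  t^2 * 2 = 3
  t = sqrt(3/2)
Maximum = 1*x + 1*y = (1^2 + 1^2)*t = 2 * sqrt(3/2) = sqrt(6)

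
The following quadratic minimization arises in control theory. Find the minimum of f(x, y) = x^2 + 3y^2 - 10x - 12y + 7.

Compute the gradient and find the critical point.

f(x,y) = x^2 + 3y^2 - 10x - 12y + 7
df/dx = 2x + (-10) = 0  =>  x = 5
df/dy = 6y + (-12) = 0  =>  y = 2
f(5, 2) = 1*(5)^2 + 3*(2)^2 + -10*(5) + -12*(2) + 7 = -30
Hessian is diagonal with entries 2, 6 > 0, so this is a minimum.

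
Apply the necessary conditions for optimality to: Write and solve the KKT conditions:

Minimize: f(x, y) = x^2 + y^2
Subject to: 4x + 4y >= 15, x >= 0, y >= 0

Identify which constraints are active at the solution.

KKT conditions for min x^2 + y^2 s.t. 4x + 4y >= 15, x >= 0, y >= 0:
Stationarity: 2x = mu*4 + mu_x, 2y = mu*4 + mu_y, with mu, mu_x, mu_y >= 0
Complementary slackness: mu*(4x + 4y - 15) = 0, mu_x*x = 0, mu_y*y = 0
(0, 0) is infeasible (4*0 + 4*0 < 15), so if mu = 0 stationarity would force x = mu_x/2 >= 0, y = mu_y/2 >= 0 with mu_x*x = mu_y*y = 0, i.e. x = y = 0: contradiction. Hence mu > 0 and 4x + 4y = 15 is active.
Try x > 0, y > 0 (so mu_x = mu_y = 0): x = 4*mu/2, y = 4*mu/2
Substitute: 4*(4*mu/2) + 4*(4*mu/2) = 15
  mu*32/2 = 15 => mu = 15/16
x* = 15/8 > 0, y* = 15/8 > 0, consistent with mu_x = mu_y = 0.
f is convex and the constraints are linear, so this KKT point is the global minimum.
f* = 225/32
Active constraints: 4x + 4y >= 15 (holds with equality, mu = 15/16 > 0); x >= 0 and y >= 0 are inactive (mu_x = mu_y = 0).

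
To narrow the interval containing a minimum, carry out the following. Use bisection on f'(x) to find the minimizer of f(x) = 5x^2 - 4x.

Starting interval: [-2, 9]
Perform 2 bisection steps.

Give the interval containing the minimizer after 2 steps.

Finding critical point of f(x) = 5x^2 - 4x using bisection on f'(x) = 10x + -4.
f'(x) = 0 when x = 2/5.
Starting interval: [-2, 9]
Step 1: mid = 7/2, f'(mid) = 31, new interval = [-2, 7/2]
Step 2: mid = 3/4, f'(mid) = 7/2, new interval = [-2, 3/4]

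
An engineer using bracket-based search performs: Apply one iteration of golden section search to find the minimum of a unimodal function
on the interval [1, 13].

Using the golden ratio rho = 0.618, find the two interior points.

Golden section search on [1, 13].
Golden ratio rho = 0.618 (approx).
Interior points:
  x_1 = 1 + (1-0.618)*12 = 5.5840
  x_2 = 1 + 0.618*12 = 8.4160
Compare f(x_1) and f(x_2) to determine which subinterval to keep.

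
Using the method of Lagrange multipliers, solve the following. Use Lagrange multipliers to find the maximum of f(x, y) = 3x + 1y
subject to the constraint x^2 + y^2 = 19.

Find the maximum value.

Set up Lagrange conditions: grad f = lambda * grad g
  3 = 2*lambda*x
  1 = 2*lambda*y
From these: x/y = 3/1, so x = 3t, y = 1t for some t.
Substitute into constraint: (3t)^2 + (1t)^2 = 19
  t^2 * 10 = 19
  t = sqrt(19/10)
Maximum = 3*x + 1*y = (3^2 + 1^2)*t = 10 * sqrt(19/10) = sqrt(190)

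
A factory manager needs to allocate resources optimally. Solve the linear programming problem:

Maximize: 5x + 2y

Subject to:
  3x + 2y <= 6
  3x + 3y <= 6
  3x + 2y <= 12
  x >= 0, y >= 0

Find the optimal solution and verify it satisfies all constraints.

Feasible vertices: (0, 0), (0, 2), (2, 0)
Objective 5x + 2y at each vertex:
  (0, 0): 0
  (0, 2): 4
  (2, 0): 10
Maximum is 10 at (2, 0).
Verify constraints at (x, y) = (2, 0):
  3*2 + 2*0 = 6 <= 6 (active)
  3*2 + 3*0 = 6 <= 6 (active)
  3*2 + 2*0 = 6 <= 12
  x = 2 >= 0, y = 0 >= 0. All constraints satisfied.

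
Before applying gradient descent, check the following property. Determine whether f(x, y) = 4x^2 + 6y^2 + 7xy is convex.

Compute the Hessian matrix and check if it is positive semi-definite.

f(x,y) = 4x^2 + 6y^2 + 7xy
Hessian H = [[8, 7], [7, 12]]
trace(H) = 20, det(H) = 47
Eigenvalues: (20 +/- sqrt(212)) / 2 = 17.28, 2.72
Since both eigenvalues > 0, f is convex.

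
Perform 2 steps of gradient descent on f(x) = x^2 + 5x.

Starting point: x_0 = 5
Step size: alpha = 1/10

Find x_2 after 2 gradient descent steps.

f(x) = x^2 + 5x, f'(x) = 2x + (5)
Step 1: f'(5) = 15, x_1 = 5 - 1/10 * 15 = 7/2
Step 2: f'(7/2) = 12, x_2 = 7/2 - 1/10 * 12 = 23/10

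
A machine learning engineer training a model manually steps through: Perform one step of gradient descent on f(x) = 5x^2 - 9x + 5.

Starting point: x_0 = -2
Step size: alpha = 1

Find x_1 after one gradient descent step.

f(x) = 5x^2 - 9x + 5
f'(x) = 10x - 9
f'(-2) = 10*-2 + (-9) = -29
x_1 = x_0 - alpha * f'(x_0) = -2 - 1 * -29 = 27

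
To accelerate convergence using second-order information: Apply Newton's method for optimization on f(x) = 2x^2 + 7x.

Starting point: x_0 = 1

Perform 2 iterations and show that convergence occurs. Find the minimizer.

f(x) = 2x^2 + 7x, f'(x) = 4x + (7), f''(x) = 4
Step 1: f'(1) = 11, x_1 = 1 - 11/4 = -7/4
Step 2: f'(-7/4) = 0, x_2 = -7/4 (converged)
Newton's method converges in 1 step for quadratics.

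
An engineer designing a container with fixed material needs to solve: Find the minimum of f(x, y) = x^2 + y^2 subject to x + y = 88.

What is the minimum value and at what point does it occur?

Substitute y = 88 - x into f(x,y) = x^2 + y^2:
g(x) = x^2 + (88 - x)^2 = 2x^2 - 176x + 7744
g'(x) = 4x - 176 = 0  =>  x = 44
y = 88 - 44 = 44
Minimum value = 44^2 + 44^2 = 3872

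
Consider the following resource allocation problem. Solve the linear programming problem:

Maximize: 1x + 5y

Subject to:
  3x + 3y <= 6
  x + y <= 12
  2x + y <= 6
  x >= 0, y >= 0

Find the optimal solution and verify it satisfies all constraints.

Feasible vertices: (0, 0), (0, 2), (2, 0)
Objective 1x + 5y at each vertex:
  (0, 0): 0
  (0, 2): 10
  (2, 0): 2
Maximum is 10 at (0, 2).
Verify constraints at (x, y) = (0, 2):
  3*0 + 3*2 = 6 <= 6 (active)
  1*0 + 1*2 = 2 <= 12
  2*0 + 1*2 = 2 <= 6
  x = 0 >= 0, y = 2 >= 0. All constraints satisfied.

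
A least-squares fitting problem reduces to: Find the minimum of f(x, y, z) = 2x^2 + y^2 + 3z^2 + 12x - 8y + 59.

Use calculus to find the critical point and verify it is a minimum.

f(x,y,z) = 2x^2 + y^2 + 3z^2 + 12x - 8y + 59
df/dx = 4x + (12) = 0 => x = -3
df/dy = 2y + (-8) = 0 => y = 4
df/dz = 6z + (0) = 0 => z = 0
f(-3,4,0) = 2*(-3)^2 + 1*(4)^2 + 3*(0)^2 + 12*(-3) + -8*(4) + 59 = 25
Hessian is diagonal with entries 4, 2, 6 > 0, confirmed minimum.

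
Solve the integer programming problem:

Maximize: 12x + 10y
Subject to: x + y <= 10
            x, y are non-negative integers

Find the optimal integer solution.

Objective: 12x + 10y, constraint: x + y <= 10
Coefficient of x is 12 >= coefficient of y is 10, so allocate the entire budget to x.
Optimal: x = 10, y = 0, value = 120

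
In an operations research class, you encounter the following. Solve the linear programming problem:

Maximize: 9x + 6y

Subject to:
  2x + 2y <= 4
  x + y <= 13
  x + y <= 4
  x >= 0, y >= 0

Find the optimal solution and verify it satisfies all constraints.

Feasible vertices: (0, 0), (0, 2), (2, 0)
Objective 9x + 6y at each vertex:
  (0, 0): 0
  (0, 2): 12
  (2, 0): 18
Maximum is 18 at (2, 0).
Verify constraints at (x, y) = (2, 0):
  2*2 + 2*0 = 4 <= 4 (active)
  1*2 + 1*0 = 2 <= 13
  1*2 + 1*0 = 2 <= 4
  x = 2 >= 0, y = 0 >= 0. All constraints satisfied.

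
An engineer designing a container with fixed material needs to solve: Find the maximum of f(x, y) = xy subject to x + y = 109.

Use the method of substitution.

Substitute y = 109 - x into f(x,y) = xy:
g(x) = x(109 - x) = 109x - x^2
g'(x) = 109 - 2x = 0  =>  x = 109/2
y = 109 - 109/2 = 109/2
Maximum value = (109/2) * (109/2) = 11881/4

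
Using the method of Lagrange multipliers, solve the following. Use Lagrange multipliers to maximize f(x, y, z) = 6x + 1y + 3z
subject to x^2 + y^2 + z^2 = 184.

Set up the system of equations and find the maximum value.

Lagrange conditions: 6 = 2*lambda*x, 1 = 2*lambda*y, 3 = 2*lambda*z
So x:6 = y:1 = z:3, i.e. x = 6t, y = 1t, z = 3t
Constraint: t^2*(6^2 + 1^2 + 3^2) = 184
  t^2 * 46 = 184  =>  t = sqrt(4)
Maximum = 6*6t + 1*1t + 3*3t = 46*sqrt(4) = 92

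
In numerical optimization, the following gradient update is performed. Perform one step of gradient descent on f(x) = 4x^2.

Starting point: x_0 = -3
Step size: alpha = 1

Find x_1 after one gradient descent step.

f(x) = 4x^2
f'(x) = 8x + 0
f'(-3) = 8*-3 + (0) = -24
x_1 = x_0 - alpha * f'(x_0) = -3 - 1 * -24 = 21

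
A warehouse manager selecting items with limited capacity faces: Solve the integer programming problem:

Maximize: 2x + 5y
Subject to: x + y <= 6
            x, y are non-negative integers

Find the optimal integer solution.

Objective: 2x + 5y, constraint: x + y <= 6
Coefficient of y is 5 > coefficient of x is 2, so allocate the entire budget to y.
Optimal: x = 0, y = 6, value = 30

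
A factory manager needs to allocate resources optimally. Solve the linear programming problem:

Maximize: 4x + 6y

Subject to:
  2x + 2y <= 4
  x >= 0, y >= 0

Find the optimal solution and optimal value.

The feasible region has vertices at [(0, 0), (2, 0), (0, 2)].
Checking objective 4x + 6y at each vertex:
  (0, 0): 4*0 + 6*0 = 0
  (2, 0): 4*2 + 6*0 = 8
  (0, 2): 4*0 + 6*2 = 12
Maximum is 12 at (0, 2).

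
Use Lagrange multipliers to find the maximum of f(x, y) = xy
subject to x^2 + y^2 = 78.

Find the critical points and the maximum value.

Lagrange conditions: y = 2*lambda*x and x = 2*lambda*y
If x = 0 then y = 0, violating the constraint, so x, y != 0.
Dividing: y/x = x/y => x^2 = y^2 => y = x or y = -x
Constraint: 2x^2 = 78 => x^2 = 39 => x = +/-sqrt(39)
Critical points: (sqrt(39), sqrt(39)), (-sqrt(39), -sqrt(39)), (sqrt(39), -sqrt(39)), (-sqrt(39), sqrt(39))
  y = x:  xy = x^2 = 39  at (sqrt(39), sqrt(39)) and (-sqrt(39), -sqrt(39))
  y = -x: xy = -x^2 = -39 at (sqrt(39), -sqrt(39)) and (-sqrt(39), sqrt(39))
Maximum xy = 39 at (sqrt(39), sqrt(39)) and (-sqrt(39), -sqrt(39))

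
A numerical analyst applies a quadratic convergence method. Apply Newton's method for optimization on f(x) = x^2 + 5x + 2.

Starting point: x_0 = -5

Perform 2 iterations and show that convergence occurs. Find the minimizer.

f(x) = x^2 + 5x + 2, f'(x) = 2x + (5), f''(x) = 2
Step 1: f'(-5) = -5, x_1 = -5 - -5/2 = -5/2
Step 2: f'(-5/2) = 0, x_2 = -5/2 (converged)
Newton's method converges in 1 step for quadratics.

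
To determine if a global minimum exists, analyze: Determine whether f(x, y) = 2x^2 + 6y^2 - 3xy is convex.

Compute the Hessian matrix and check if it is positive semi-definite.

f(x,y) = 2x^2 + 6y^2 - 3xy
Hessian H = [[4, -3], [-3, 12]]
trace(H) = 16, det(H) = 39
Eigenvalues: (16 +/- sqrt(100)) / 2 = 13, 3
Since both eigenvalues > 0, f is convex.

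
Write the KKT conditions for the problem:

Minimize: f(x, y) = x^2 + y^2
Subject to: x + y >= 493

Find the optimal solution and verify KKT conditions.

KKT conditions for min x^2 + y^2 s.t. x + y >= 493:
Stationarity: 2x = mu, 2y = mu
So x = y = mu/2.
Complementary slackness: mu*(x + y - 493) = 0
Primal feasibility: x + y >= 493; dual feasibility: mu >= 0
If mu = 0 then x = y = 0, but 0 + 0 < 493 is infeasible, so the constraint is active.
Constraint active: x + y = 2*(mu/2) = 493 => mu = 493
x = y = 493/2, f = 243049/2
Verify: stationarity 2*(493/2) = 493 = mu; primal 493/2 + 493/2 = 493 >= 493; dual mu = 493 >= 0; complementary slackness 493*(493 - 493) = 0. All KKT conditions hold.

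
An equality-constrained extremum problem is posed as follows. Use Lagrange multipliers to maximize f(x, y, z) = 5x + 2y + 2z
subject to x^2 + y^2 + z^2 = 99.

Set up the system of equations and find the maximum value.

Lagrange conditions: 5 = 2*lambda*x, 2 = 2*lambda*y, 2 = 2*lambda*z
So x:5 = y:2 = z:2, i.e. x = 5t, y = 2t, z = 2t
Constraint: t^2*(5^2 + 2^2 + 2^2) = 99
  t^2 * 33 = 99  =>  t = sqrt(3)
Maximum = 5*5t + 2*2t + 2*2t = 33*sqrt(3) = sqrt(3267)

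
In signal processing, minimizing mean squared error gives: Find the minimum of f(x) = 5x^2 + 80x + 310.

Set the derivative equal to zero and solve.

f(x) = 5x^2 + 80x + 310
f'(x) = 10x + (80) = 0
x = -80/10 = -8
f(-8) = -10
Since f''(x) = 10 > 0, this is a minimum.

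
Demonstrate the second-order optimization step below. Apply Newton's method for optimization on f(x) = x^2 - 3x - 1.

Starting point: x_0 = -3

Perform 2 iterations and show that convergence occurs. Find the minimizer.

f(x) = x^2 - 3x - 1, f'(x) = 2x + (-3), f''(x) = 2
Step 1: f'(-3) = -9, x_1 = -3 - -9/2 = 3/2
Step 2: f'(3/2) = 0, x_2 = 3/2 (converged)
Newton's method converges in 1 step for quadratics.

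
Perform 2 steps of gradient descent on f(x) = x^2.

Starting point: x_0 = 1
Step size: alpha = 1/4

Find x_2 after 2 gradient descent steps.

f(x) = x^2, f'(x) = 2x + (0)
Step 1: f'(1) = 2, x_1 = 1 - 1/4 * 2 = 1/2
Step 2: f'(1/2) = 1, x_2 = 1/2 - 1/4 * 1 = 1/4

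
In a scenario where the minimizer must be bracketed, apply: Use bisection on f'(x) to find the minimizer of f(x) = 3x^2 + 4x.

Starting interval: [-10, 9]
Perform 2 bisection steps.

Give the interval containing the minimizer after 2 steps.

Finding critical point of f(x) = 3x^2 + 4x using bisection on f'(x) = 6x + 4.
f'(x) = 0 when x = -2/3.
Starting interval: [-10, 9]
Step 1: mid = -1/2, f'(mid) = 1, new interval = [-10, -1/2]
Step 2: mid = -21/4, f'(mid) = -55/2, new interval = [-21/4, -1/2]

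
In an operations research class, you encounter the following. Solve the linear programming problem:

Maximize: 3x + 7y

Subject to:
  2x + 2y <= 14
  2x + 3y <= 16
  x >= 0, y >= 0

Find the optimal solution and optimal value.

Feasible vertices: (0, 0), (0, 16/3), (5, 2), (7, 0)
Objective 3x + 7y at each:
  (0, 0): 0
  (0, 16/3): 112/3
  (5, 2): 29
  (7, 0): 21
Maximum is 112/3 at (0, 16/3).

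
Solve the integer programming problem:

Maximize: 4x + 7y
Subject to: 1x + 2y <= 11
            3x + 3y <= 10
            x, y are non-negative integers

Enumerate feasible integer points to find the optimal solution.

Constraint 1: 1x + 2y <= 11
Constraint 2: 3x + 3y <= 10
Feasible x range (need y >= 0): 0 <= x <= min(11/1, 10/3) => x in {0, ..., 3}.
Enumerate feasible integer points row by row (the coefficient of y is 7 > 0, so for each x the largest feasible y gives the best value):
  x = 0: y <= min((11 - 1*0)/2, (10 - 3*0)/3) => y in {0, ..., 3}; best 4*0 + 7*3 = 21
  x = 1: y <= min((11 - 1*1)/2, (10 - 3*1)/3) => y in {0, ..., 2}; best 4*1 + 7*2 = 18
  x = 2: y <= min((11 - 1*2)/2, (10 - 3*2)/3) => y in {0, ..., 1}; best 4*2 + 7*1 = 15
  x = 3: y <= min((11 - 1*3)/2, (10 - 3*3)/3) => y in {0}; best 4*3 + 7*0 = 12
The maximum 4x + 7y = 21 is achieved at x = 0, y = 3.
Check: 1*0 + 2*3 = 6 <= 11 and 3*0 + 3*3 = 9 <= 10.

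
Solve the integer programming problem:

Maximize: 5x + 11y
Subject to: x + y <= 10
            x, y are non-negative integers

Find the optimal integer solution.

Objective: 5x + 11y, constraint: x + y <= 10
Coefficient of y is 11 > coefficient of x is 5, so allocate the entire budget to y.
Optimal: x = 0, y = 10, value = 110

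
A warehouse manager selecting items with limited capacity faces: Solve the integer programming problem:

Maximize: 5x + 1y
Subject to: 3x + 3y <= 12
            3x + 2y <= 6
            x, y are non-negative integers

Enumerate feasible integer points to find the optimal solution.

Constraint 1: 3x + 3y <= 12
Constraint 2: 3x + 2y <= 6
Feasible x range (need y >= 0): 0 <= x <= min(12/3, 6/3) => x in {0, ..., 2}.
Enumerate feasible integer points row by row (the coefficient of y is 1 > 0, so for each x the largest feasible y gives the best value):
  x = 0: y <= min((12 - 3*0)/3, (6 - 3*0)/2) => y in {0, ..., 3}; best 5*0 + 1*3 = 3
  x = 1: y <= min((12 - 3*1)/3, (6 - 3*1)/2) => y in {0, ..., 1}; best 5*1 + 1*1 = 6
  x = 2: y <= min((12 - 3*2)/3, (6 - 3*2)/2) => y in {0}; best 5*2 + 1*0 = 10
The maximum 5x + 1y = 10 is achieved at x = 2, y = 0.
Check: 3*2 + 3*0 = 6 <= 12 and 3*2 + 2*0 = 6 <= 6.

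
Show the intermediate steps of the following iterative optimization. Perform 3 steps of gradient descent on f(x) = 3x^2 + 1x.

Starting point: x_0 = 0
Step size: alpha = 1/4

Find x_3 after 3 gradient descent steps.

f(x) = 3x^2 + 1x, f'(x) = 6x + (1)
Step 1: f'(0) = 1, x_1 = 0 - 1/4 * 1 = -1/4
Step 2: f'(-1/4) = -1/2, x_2 = -1/4 - 1/4 * -1/2 = -1/8
Step 3: f'(-1/8) = 1/4, x_3 = -1/8 - 1/4 * 1/4 = -3/16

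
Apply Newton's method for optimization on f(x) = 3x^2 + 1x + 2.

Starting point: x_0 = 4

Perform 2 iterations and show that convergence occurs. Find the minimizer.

f(x) = 3x^2 + 1x + 2, f'(x) = 6x + (1), f''(x) = 6
Step 1: f'(4) = 25, x_1 = 4 - 25/6 = -1/6
Step 2: f'(-1/6) = 0, x_2 = -1/6 (converged)
Newton's method converges in 1 step for quadratics.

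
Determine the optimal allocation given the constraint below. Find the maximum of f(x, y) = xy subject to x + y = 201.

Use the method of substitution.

Substitute y = 201 - x into f(x,y) = xy:
g(x) = x(201 - x) = 201x - x^2
g'(x) = 201 - 2x = 0  =>  x = 201/2
y = 201 - 201/2 = 201/2
Maximum value = (201/2) * (201/2) = 40401/4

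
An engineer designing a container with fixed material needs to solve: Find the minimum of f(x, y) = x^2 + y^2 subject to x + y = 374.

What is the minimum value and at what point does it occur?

Substitute y = 374 - x into f(x,y) = x^2 + y^2:
g(x) = x^2 + (374 - x)^2 = 2x^2 - 748x + 139876
g'(x) = 4x - 748 = 0  =>  x = 187
y = 374 - 187 = 187
Minimum value = 187^2 + 187^2 = 69938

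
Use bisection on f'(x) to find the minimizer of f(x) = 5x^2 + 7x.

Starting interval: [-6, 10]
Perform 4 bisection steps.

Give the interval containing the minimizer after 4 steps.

Finding critical point of f(x) = 5x^2 + 7x using bisection on f'(x) = 10x + 7.
f'(x) = 0 when x = -7/10.
Starting interval: [-6, 10]
Step 1: mid = 2, f'(mid) = 27, new interval = [-6, 2]
Step 2: mid = -2, f'(mid) = -13, new interval = [-2, 2]
Step 3: mid = 0, f'(mid) = 7, new interval = [-2, 0]
Step 4: mid = -1, f'(mid) = -3, new interval = [-1, 0]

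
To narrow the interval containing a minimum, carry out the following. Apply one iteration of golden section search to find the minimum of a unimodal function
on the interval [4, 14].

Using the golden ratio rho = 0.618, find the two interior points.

Golden section search on [4, 14].
Golden ratio rho = 0.618 (approx).
Interior points:
  x_1 = 4 + (1-0.618)*10 = 7.8200
  x_2 = 4 + 0.618*10 = 10.1800
Compare f(x_1) and f(x_2) to determine which subinterval to keep.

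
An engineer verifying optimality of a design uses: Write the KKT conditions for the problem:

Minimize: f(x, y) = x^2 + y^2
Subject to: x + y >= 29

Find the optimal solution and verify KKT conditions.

KKT conditions for min x^2 + y^2 s.t. x + y >= 29:
Stationarity: 2x = mu, 2y = mu
So x = y = mu/2.
Complementary slackness: mu*(x + y - 29) = 0
Primal feasibility: x + y >= 29; dual feasibility: mu >= 0
If mu = 0 then x = y = 0, but 0 + 0 < 29 is infeasible, so the constraint is active.
Constraint active: x + y = 2*(mu/2) = 29 => mu = 29
x = y = 29/2, f = 841/2
Verify: stationarity 2*(29/2) = 29 = mu; primal 29/2 + 29/2 = 29 >= 29; dual mu = 29 >= 0; complementary slackness 29*(29 - 29) = 0. All KKT conditions hold.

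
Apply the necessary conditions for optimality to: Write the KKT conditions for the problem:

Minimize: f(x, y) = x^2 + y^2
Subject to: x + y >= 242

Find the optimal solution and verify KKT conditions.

KKT conditions for min x^2 + y^2 s.t. x + y >= 242:
Stationarity: 2x = mu, 2y = mu
So x = y = mu/2.
Complementary slackness: mu*(x + y - 242) = 0
Primal feasibility: x + y >= 242; dual feasibility: mu >= 0
If mu = 0 then x = y = 0, but 0 + 0 < 242 is infeasible, so the constraint is active.
Constraint active: x + y = 2*(mu/2) = 242 => mu = 242
x = y = 121, f = 29282
Verify: stationarity 2*121 = 242 = mu; primal 121 + 121 = 242 >= 242; dual mu = 242 >= 0; complementary slackness 242*(242 - 242) = 0. All KKT conditions hold.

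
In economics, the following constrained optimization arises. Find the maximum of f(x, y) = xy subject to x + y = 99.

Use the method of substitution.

Substitute y = 99 - x into f(x,y) = xy:
g(x) = x(99 - x) = 99x - x^2
g'(x) = 99 - 2x = 0  =>  x = 99/2
y = 99 - 99/2 = 99/2
Maximum value = (99/2) * (99/2) = 9801/4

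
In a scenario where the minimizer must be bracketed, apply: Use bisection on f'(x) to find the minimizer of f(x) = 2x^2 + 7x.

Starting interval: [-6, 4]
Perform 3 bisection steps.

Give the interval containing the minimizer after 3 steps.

Finding critical point of f(x) = 2x^2 + 7x using bisection on f'(x) = 4x + 7.
f'(x) = 0 when x = -7/4.
Starting interval: [-6, 4]
Step 1: mid = -1, f'(mid) = 3, new interval = [-6, -1]
Step 2: mid = -7/2, f'(mid) = -7, new interval = [-7/2, -1]
Step 3: mid = -9/4, f'(mid) = -2, new interval = [-9/4, -1]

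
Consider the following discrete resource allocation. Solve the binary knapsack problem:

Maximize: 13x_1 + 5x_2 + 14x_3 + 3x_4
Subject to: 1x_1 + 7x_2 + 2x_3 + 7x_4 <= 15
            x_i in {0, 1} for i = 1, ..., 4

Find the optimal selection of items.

Items: item 1 (v=13, w=1), item 2 (v=5, w=7), item 3 (v=14, w=2), item 4 (v=3, w=7)
Capacity: 15
Checking all 16 subsets (w = total weight, v = total value):
  {}: w = 0, v = 0
  {1}: w = 1, v = 13
  {2}: w = 7, v = 5
  {3}: w = 2, v = 14
  {4}: w = 7, v = 3
  {1, 2}: w = 8, v = 18
  {1, 3}: w = 3, v = 27
  {1, 4}: w = 8, v = 16
  {2, 3}: w = 9, v = 19
  {2, 4}: w = 14, v = 8
  {3, 4}: w = 9, v = 17
  {1, 2, 3}: w = 10, v = 32
  {1, 2, 4}: w = 15, v = 21
  {1, 3, 4}: w = 10, v = 30
  {2, 3, 4}: w = 16 > 15, infeasible
  {1, 2, 3, 4}: w = 17 > 15, infeasible
Best feasible subset: items [1, 2, 3]
Total weight: 10 <= 15, total value: 32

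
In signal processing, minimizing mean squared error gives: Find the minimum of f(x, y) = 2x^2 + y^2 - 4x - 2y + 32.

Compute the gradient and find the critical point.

f(x,y) = 2x^2 + y^2 - 4x - 2y + 32
df/dx = 4x + (-4) = 0  =>  x = 1
df/dy = 2y + (-2) = 0  =>  y = 1
f(1, 1) = 2*(1)^2 + 1*(1)^2 + -4*(1) + -2*(1) + 32 = 29
Hessian is diagonal with entries 4, 2 > 0, so this is a minimum.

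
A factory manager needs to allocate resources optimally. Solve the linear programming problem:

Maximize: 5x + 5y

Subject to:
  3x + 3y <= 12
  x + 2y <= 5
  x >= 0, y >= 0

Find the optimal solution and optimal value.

Feasible vertices: (0, 0), (0, 5/2), (3, 1), (4, 0)
Objective 5x + 5y at each:
  (0, 0): 0
  (0, 5/2): 25/2
  (3, 1): 20
  (4, 0): 20
Maximum is 20 at (3, 1).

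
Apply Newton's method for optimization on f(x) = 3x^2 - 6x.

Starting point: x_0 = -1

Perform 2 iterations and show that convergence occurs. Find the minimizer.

f(x) = 3x^2 - 6x, f'(x) = 6x + (-6), f''(x) = 6
Step 1: f'(-1) = -12, x_1 = -1 - -12/6 = 1
Step 2: f'(1) = 0, x_2 = 1 (converged)
Newton's method converges in 1 step for quadratics.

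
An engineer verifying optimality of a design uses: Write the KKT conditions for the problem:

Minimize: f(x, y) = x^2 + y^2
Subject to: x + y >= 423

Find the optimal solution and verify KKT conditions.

KKT conditions for min x^2 + y^2 s.t. x + y >= 423:
Stationarity: 2x = mu, 2y = mu
So x = y = mu/2.
Complementary slackness: mu*(x + y - 423) = 0
Primal feasibility: x + y >= 423; dual feasibility: mu >= 0
If mu = 0 then x = y = 0, but 0 + 0 < 423 is infeasible, so the constraint is active.
Constraint active: x + y = 2*(mu/2) = 423 => mu = 423
x = y = 423/2, f = 178929/2
Verify: stationarity 2*(423/2) = 423 = mu; primal 423/2 + 423/2 = 423 >= 423; dual mu = 423 >= 0; complementary slackness 423*(423 - 423) = 0. All KKT conditions hold.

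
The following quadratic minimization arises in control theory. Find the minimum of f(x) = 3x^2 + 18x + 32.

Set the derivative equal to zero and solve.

f(x) = 3x^2 + 18x + 32
f'(x) = 6x + (18) = 0
x = -18/6 = -3
f(-3) = 5
Since f''(x) = 6 > 0, this is a minimum.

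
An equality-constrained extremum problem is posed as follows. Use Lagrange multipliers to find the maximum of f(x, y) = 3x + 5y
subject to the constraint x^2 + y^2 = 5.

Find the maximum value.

Set up Lagrange conditions: grad f = lambda * grad g
  3 = 2*lambda*x
  5 = 2*lambda*y
From these: x/y = 3/5, so x = 3t, y = 5t for some t.
Substitute into constraint: (3t)^2 + (5t)^2 = 5
  t^2 * 34 = 5
  t = sqrt(5/34)
Maximum = 3*x + 5*y = (3^2 + 5^2)*t = 34 * sqrt(5/34) = sqrt(170)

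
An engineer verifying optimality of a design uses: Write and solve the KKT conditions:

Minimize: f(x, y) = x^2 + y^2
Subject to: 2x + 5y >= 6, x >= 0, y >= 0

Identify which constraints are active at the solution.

KKT conditions for min x^2 + y^2 s.t. 2x + 5y >= 6, x >= 0, y >= 0:
Stationarity: 2x = mu*2 + mu_x, 2y = mu*5 + mu_y, with mu, mu_x, mu_y >= 0
Complementary slackness: mu*(2x + 5y - 6) = 0, mu_x*x = 0, mu_y*y = 0
(0, 0) is infeasible (2*0 + 5*0 < 6), so if mu = 0 stationarity would force x = mu_x/2 >= 0, y = mu_y/2 >= 0 with mu_x*x = mu_y*y = 0, i.e. x = y = 0: contradiction. Hence mu > 0 and 2x + 5y = 6 is active.
Try x > 0, y > 0 (so mu_x = mu_y = 0): x = 2*mu/2, y = 5*mu/2
Substitute: 2*(2*mu/2) + 5*(5*mu/2) = 6
  mu*29/2 = 6 => mu = 12/29
x* = 12/29 > 0, y* = 30/29 > 0, consistent with mu_x = mu_y = 0.
f is convex and the constraints are linear, so this KKT point is the global minimum.
f* = 36/29
Active constraints: 2x + 5y >= 6 (holds with equality, mu = 12/29 > 0); x >= 0 and y >= 0 are inactive (mu_x = mu_y = 0).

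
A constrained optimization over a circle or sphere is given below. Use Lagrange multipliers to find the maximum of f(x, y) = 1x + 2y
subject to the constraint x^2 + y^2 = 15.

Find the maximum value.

Set up Lagrange conditions: grad f = lambda * grad g
  1 = 2*lambda*x
  2 = 2*lambda*y
From these: x/y = 1/2, so x = 1t, y = 2t for some t.
Substitute into constraint: (1t)^2 + (2t)^2 = 15
  t^2 * 5 = 15
  t = sqrt(15/5)
Maximum = 1*x + 2*y = (1^2 + 2^2)*t = 5 * sqrt(15/5) = sqrt(75)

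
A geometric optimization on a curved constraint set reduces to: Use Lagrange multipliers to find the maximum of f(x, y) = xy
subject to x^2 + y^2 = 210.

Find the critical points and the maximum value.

Lagrange conditions: y = 2*lambda*x and x = 2*lambda*y
If x = 0 then y = 0, violating the constraint, so x, y != 0.
Dividing: y/x = x/y => x^2 = y^2 => y = x or y = -x
Constraint: 2x^2 = 210 => x^2 = 105 => x = +/-sqrt(105)
Critical points: (sqrt(105), sqrt(105)), (-sqrt(105), -sqrt(105)), (sqrt(105), -sqrt(105)), (-sqrt(105), sqrt(105))
  y = x:  xy = x^2 = 105  at (sqrt(105), sqrt(105)) and (-sqrt(105), -sqrt(105))
  y = -x: xy = -x^2 = -105 at (sqrt(105), -sqrt(105)) and (-sqrt(105), sqrt(105))
Maximum xy = 105 at (sqrt(105), sqrt(105)) and (-sqrt(105), -sqrt(105))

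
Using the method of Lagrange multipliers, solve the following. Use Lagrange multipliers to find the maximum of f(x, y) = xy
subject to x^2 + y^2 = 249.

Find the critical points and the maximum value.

Lagrange conditions: y = 2*lambda*x and x = 2*lambda*y
If x = 0 then y = 0, violating the constraint, so x, y != 0.
Dividing: y/x = x/y => x^2 = y^2 => y = x or y = -x
Constraint: 2x^2 = 249 => x^2 = 249/2 => x = +/-sqrt(249/2)
Critical points: (sqrt(249/2), sqrt(249/2)), (-sqrt(249/2), -sqrt(249/2)), (sqrt(249/2), -sqrt(249/2)), (-sqrt(249/2), sqrt(249/2))
  y = x:  xy = x^2 = 249/2  at (sqrt(249/2), sqrt(249/2)) and (-sqrt(249/2), -sqrt(249/2))
  y = -x: xy = -x^2 = -249/2 at (sqrt(249/2), -sqrt(249/2)) and (-sqrt(249/2), sqrt(249/2))
Maximum xy = 249/2 at (sqrt(249/2), sqrt(249/2)) and (-sqrt(249/2), -sqrt(249/2))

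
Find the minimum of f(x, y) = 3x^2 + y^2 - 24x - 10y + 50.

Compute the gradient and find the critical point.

f(x,y) = 3x^2 + y^2 - 24x - 10y + 50
df/dx = 6x + (-24) = 0  =>  x = 4
df/dy = 2y + (-10) = 0  =>  y = 5
f(4, 5) = 3*(4)^2 + 1*(5)^2 + -24*(4) + -10*(5) + 50 = -23
Hessian is diagonal with entries 6, 2 > 0, so this is a minimum.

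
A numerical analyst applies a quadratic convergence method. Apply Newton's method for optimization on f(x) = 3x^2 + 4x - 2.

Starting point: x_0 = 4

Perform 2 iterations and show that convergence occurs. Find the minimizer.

f(x) = 3x^2 + 4x - 2, f'(x) = 6x + (4), f''(x) = 6
Step 1: f'(4) = 28, x_1 = 4 - 28/6 = -2/3
Step 2: f'(-2/3) = 0, x_2 = -2/3 (converged)
Newton's method converges in 1 step for quadratics.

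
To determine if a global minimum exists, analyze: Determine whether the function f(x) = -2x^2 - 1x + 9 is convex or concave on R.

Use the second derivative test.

f(x) = -2x^2 - 1x + 9
f'(x) = -4x - 1
f''(x) = -4
Since f''(x) = -4 < 0 for all x, f is concave on R.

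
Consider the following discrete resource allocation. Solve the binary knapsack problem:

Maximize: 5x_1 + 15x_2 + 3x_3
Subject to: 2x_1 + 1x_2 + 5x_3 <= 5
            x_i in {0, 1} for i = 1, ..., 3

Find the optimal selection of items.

Items: item 1 (v=5, w=2), item 2 (v=15, w=1), item 3 (v=3, w=5)
Capacity: 5
Checking all 8 subsets (w = total weight, v = total value):
  {}: w = 0, v = 0
  {1}: w = 2, v = 5
  {2}: w = 1, v = 15
  {3}: w = 5, v = 3
  {1, 2}: w = 3, v = 20
  {1, 3}: w = 7 > 5, infeasible
  {2, 3}: w = 6 > 5, infeasible
  {1, 2, 3}: w = 8 > 5, infeasible
Best feasible subset: items [1, 2]
Total weight: 3 <= 5, total value: 20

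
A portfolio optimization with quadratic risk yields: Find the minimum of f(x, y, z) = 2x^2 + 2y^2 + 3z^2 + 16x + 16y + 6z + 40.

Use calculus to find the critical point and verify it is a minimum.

f(x,y,z) = 2x^2 + 2y^2 + 3z^2 + 16x + 16y + 6z + 40
df/dx = 4x + (16) = 0 => x = -4
df/dy = 4y + (16) = 0 => y = -4
df/dz = 6z + (6) = 0 => z = -1
f(-4,-4,-1) = 2*(-4)^2 + 2*(-4)^2 + 3*(-1)^2 + 16*(-4) + 16*(-4) + 6*(-1) + 40 = -27
Hessian is diagonal with entries 4, 4, 6 > 0, confirmed minimum.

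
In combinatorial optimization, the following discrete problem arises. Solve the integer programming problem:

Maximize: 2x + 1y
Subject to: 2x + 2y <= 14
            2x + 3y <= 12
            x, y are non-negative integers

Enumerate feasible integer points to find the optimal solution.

Constraint 1: 2x + 2y <= 14
Constraint 2: 2x + 3y <= 12
Feasible x range (need y >= 0): 0 <= x <= min(14/2, 12/2) => x in {0, ..., 6}.
Enumerate feasible integer points row by row (the coefficient of y is 1 > 0, so for each x the largest feasible y gives the best value):
  x = 0: y <= min((14 - 2*0)/2, (12 - 2*0)/3) => y in {0, ..., 4}; best 2*0 + 1*4 = 4
  x = 1: y <= min((14 - 2*1)/2, (12 - 2*1)/3) => y in {0, ..., 3}; best 2*1 + 1*3 = 5
  x = 2: y <= min((14 - 2*2)/2, (12 - 2*2)/3) => y in {0, ..., 2}; best 2*2 + 1*2 = 6
  x = 3: y <= min((14 - 2*3)/2, (12 - 2*3)/3) => y in {0, ..., 2}; best 2*3 + 1*2 = 8
  x = 4: y <= min((14 - 2*4)/2, (12 - 2*4)/3) => y in {0, ..., 1}; best 2*4 + 1*1 = 9
  x = 5: y <= min((14 - 2*5)/2, (12 - 2*5)/3) => y in {0}; best 2*5 + 1*0 = 10
  x = 6: y <= min((14 - 2*6)/2, (12 - 2*6)/3) => y in {0}; best 2*6 + 1*0 = 12
The maximum 2x + 1y = 12 is achieved at x = 6, y = 0.
Check: 2*6 + 2*0 = 12 <= 14 and 2*6 + 3*0 = 12 <= 12.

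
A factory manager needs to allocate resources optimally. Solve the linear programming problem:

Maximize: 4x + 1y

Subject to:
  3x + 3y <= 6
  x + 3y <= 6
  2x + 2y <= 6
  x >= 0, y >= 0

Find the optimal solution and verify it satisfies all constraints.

Feasible vertices: (0, 0), (0, 2), (2, 0)
Objective 4x + 1y at each vertex:
  (0, 0): 0
  (0, 2): 2
  (2, 0): 8
Maximum is 8 at (2, 0).
Verify constraints at (x, y) = (2, 0):
  3*2 + 3*0 = 6 <= 6 (active)
  1*2 + 3*0 = 2 <= 6
  2*2 + 2*0 = 4 <= 6
  x = 2 >= 0, y = 0 >= 0. All constraints satisfied.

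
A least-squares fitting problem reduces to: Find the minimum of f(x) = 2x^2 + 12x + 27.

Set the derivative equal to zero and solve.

f(x) = 2x^2 + 12x + 27
f'(x) = 4x + (12) = 0
x = -12/4 = -3
f(-3) = 9
Since f''(x) = 4 > 0, this is a minimum.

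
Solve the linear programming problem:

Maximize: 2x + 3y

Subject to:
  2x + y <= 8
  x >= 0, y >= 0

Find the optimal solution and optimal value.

The feasible region has vertices at [(0, 0), (4, 0), (0, 8)].
Checking objective 2x + 3y at each vertex:
  (0, 0): 2*0 + 3*0 = 0
  (4, 0): 2*4 + 3*0 = 8
  (0, 8): 2*0 + 3*8 = 24
Maximum is 24 at (0, 8).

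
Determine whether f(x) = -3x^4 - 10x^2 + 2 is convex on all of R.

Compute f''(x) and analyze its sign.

f(x) = -3x^4 - 10x^2 + 2
f'(x) = -12x^3 + -20x
f''(x) = -36x^2 + -20
f''(x) = -36x^2 + -20 <= -20 < 0 for all x
Therefore, f is concave on R.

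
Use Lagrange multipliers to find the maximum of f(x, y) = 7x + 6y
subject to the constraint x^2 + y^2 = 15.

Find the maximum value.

Set up Lagrange conditions: grad f = lambda * grad g
  7 = 2*lambda*x
  6 = 2*lambda*y
From these: x/y = 7/6, so x = 7t, y = 6t for some t.
Substitute into constraint: (7t)^2 + (6t)^2 = 15
  t^2 * 85 = 15
  t = sqrt(15/85)
Maximum = 7*x + 6*y = (7^2 + 6^2)*t = 85 * sqrt(15/85) = sqrt(1275)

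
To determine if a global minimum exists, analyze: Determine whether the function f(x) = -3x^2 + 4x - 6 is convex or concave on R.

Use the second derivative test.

f(x) = -3x^2 + 4x - 6
f'(x) = -6x + 4
f''(x) = -6
Since f''(x) = -6 < 0 for all x, f is concave on R.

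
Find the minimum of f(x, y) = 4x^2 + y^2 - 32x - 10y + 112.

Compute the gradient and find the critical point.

f(x,y) = 4x^2 + y^2 - 32x - 10y + 112
df/dx = 8x + (-32) = 0  =>  x = 4
df/dy = 2y + (-10) = 0  =>  y = 5
f(4, 5) = 4*(4)^2 + 1*(5)^2 + -32*(4) + -10*(5) + 112 = 23
Hessian is diagonal with entries 8, 2 > 0, so this is a minimum.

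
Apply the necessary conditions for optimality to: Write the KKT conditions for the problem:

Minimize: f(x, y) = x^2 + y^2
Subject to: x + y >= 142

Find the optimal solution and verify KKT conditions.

KKT conditions for min x^2 + y^2 s.t. x + y >= 142:
Stationarity: 2x = mu, 2y = mu
So x = y = mu/2.
Complementary slackness: mu*(x + y - 142) = 0
Primal feasibility: x + y >= 142; dual feasibility: mu >= 0
If mu = 0 then x = y = 0, but 0 + 0 < 142 is infeasible, so the constraint is active.
Constraint active: x + y = 2*(mu/2) = 142 => mu = 142
x = y = 71, f = 10082
Verify: stationarity 2*71 = 142 = mu; primal 71 + 71 = 142 >= 142; dual mu = 142 >= 0; complementary slackness 142*(142 - 142) = 0. All KKT conditions hold.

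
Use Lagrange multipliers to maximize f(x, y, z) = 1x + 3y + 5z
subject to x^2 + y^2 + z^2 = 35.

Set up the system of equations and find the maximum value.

Lagrange conditions: 1 = 2*lambda*x, 3 = 2*lambda*y, 5 = 2*lambda*z
So x:1 = y:3 = z:5, i.e. x = 1t, y = 3t, z = 5t
Constraint: t^2*(1^2 + 3^2 + 5^2) = 35
  t^2 * 35 = 35  =>  t = sqrt(1)
Maximum = 1*1t + 3*3t + 5*5t = 35*sqrt(1) = 35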